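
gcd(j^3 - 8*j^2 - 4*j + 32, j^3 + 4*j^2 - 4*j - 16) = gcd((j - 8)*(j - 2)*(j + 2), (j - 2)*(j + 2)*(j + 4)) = j^2 - 4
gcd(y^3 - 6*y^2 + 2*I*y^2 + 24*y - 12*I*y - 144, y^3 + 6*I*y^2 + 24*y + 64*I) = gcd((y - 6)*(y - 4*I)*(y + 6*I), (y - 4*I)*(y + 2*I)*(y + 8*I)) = y - 4*I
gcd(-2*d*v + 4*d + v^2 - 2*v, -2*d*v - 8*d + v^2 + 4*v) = -2*d + v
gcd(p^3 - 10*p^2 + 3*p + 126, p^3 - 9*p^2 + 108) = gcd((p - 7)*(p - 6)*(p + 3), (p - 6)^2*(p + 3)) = p^2 - 3*p - 18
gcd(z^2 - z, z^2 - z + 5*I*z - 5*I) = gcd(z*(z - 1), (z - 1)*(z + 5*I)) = z - 1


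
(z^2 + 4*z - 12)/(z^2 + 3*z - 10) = (z + 6)/(z + 5)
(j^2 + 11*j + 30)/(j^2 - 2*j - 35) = (j + 6)/(j - 7)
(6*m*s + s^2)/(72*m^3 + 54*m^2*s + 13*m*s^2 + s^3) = s/(12*m^2 + 7*m*s + s^2)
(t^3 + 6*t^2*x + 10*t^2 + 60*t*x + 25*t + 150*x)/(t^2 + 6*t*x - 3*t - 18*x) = (t^2 + 10*t + 25)/(t - 3)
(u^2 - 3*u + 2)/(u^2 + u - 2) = (u - 2)/(u + 2)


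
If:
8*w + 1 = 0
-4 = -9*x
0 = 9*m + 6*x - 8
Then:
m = 16/27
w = -1/8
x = 4/9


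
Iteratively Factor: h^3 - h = (h + 1)*(h^2 - h) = (h - 1)*(h + 1)*(h)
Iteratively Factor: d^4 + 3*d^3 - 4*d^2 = (d + 4)*(d^3 - d^2) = d*(d + 4)*(d^2 - d) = d*(d - 1)*(d + 4)*(d)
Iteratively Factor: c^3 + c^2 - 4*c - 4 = (c + 2)*(c^2 - c - 2) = (c + 1)*(c + 2)*(c - 2)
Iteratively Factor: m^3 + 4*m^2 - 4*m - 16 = (m + 4)*(m^2 - 4) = (m - 2)*(m + 4)*(m + 2)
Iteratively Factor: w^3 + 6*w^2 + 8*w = (w + 2)*(w^2 + 4*w) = w*(w + 2)*(w + 4)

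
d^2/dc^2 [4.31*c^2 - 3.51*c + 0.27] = 8.62000000000000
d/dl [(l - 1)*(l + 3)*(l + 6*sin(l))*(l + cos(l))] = -(l - 1)*(l + 3)*(l + 6*sin(l))*(sin(l) - 1) + (l - 1)*(l + 3)*(l + cos(l))*(6*cos(l) + 1) + (l - 1)*(l + 6*sin(l))*(l + cos(l)) + (l + 3)*(l + 6*sin(l))*(l + cos(l))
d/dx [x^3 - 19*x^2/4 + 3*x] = 3*x^2 - 19*x/2 + 3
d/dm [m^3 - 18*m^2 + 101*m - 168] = 3*m^2 - 36*m + 101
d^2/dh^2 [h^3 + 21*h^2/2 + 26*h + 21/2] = 6*h + 21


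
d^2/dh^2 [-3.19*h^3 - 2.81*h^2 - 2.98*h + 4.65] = -19.14*h - 5.62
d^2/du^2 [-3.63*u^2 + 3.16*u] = -7.26000000000000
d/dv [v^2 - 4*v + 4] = 2*v - 4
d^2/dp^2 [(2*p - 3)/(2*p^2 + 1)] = 4*(8*p^2*(2*p - 3) + 3*(1 - 2*p)*(2*p^2 + 1))/(2*p^2 + 1)^3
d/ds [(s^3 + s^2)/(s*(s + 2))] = (s^2 + 4*s + 2)/(s^2 + 4*s + 4)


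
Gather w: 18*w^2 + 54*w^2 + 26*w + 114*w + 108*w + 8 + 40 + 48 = 72*w^2 + 248*w + 96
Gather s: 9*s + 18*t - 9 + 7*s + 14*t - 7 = 16*s + 32*t - 16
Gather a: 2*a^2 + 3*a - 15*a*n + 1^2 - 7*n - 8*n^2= 2*a^2 + a*(3 - 15*n) - 8*n^2 - 7*n + 1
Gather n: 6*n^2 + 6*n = 6*n^2 + 6*n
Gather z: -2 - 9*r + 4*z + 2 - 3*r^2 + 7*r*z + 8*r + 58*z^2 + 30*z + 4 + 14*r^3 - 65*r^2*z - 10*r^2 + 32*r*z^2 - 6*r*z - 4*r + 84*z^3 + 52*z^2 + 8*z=14*r^3 - 13*r^2 - 5*r + 84*z^3 + z^2*(32*r + 110) + z*(-65*r^2 + r + 42) + 4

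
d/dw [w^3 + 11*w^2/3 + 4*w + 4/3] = 3*w^2 + 22*w/3 + 4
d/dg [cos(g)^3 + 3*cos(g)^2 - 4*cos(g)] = (-3*cos(g)^2 - 6*cos(g) + 4)*sin(g)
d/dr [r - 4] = 1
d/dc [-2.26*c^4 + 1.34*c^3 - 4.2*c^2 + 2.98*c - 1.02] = -9.04*c^3 + 4.02*c^2 - 8.4*c + 2.98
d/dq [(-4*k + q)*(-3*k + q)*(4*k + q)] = -16*k^2 - 6*k*q + 3*q^2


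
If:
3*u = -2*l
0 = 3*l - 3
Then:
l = 1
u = -2/3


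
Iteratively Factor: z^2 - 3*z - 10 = (z + 2)*(z - 5)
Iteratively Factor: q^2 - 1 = (q + 1)*(q - 1)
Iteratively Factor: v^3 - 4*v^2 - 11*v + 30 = (v + 3)*(v^2 - 7*v + 10) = (v - 2)*(v + 3)*(v - 5)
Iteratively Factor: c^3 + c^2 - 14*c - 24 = (c + 2)*(c^2 - c - 12) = (c + 2)*(c + 3)*(c - 4)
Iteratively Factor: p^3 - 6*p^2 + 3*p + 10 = (p - 2)*(p^2 - 4*p - 5) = (p - 2)*(p + 1)*(p - 5)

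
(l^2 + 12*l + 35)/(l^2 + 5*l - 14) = (l + 5)/(l - 2)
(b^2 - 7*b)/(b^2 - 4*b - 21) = b/(b + 3)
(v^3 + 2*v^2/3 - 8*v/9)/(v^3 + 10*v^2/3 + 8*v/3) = (v - 2/3)/(v + 2)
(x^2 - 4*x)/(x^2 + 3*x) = (x - 4)/(x + 3)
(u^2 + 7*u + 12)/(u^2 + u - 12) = (u + 3)/(u - 3)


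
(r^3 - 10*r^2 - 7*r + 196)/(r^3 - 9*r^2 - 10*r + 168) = (r - 7)/(r - 6)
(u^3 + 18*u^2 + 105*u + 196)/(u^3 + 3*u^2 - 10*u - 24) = (u^2 + 14*u + 49)/(u^2 - u - 6)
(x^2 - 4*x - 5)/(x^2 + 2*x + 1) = (x - 5)/(x + 1)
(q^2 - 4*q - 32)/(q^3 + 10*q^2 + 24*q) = (q - 8)/(q*(q + 6))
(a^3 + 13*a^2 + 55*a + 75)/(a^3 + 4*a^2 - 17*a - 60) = (a + 5)/(a - 4)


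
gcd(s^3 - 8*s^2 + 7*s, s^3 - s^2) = s^2 - s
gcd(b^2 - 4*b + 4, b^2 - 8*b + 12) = b - 2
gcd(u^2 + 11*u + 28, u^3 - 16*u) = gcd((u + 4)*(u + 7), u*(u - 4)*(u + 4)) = u + 4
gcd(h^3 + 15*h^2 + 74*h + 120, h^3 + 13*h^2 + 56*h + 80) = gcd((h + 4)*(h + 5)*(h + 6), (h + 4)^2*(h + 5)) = h^2 + 9*h + 20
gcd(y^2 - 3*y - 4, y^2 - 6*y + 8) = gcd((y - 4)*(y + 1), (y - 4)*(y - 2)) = y - 4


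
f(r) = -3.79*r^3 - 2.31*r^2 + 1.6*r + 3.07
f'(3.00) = -114.59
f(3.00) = -115.25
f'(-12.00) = -1580.24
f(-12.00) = 6200.35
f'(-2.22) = -44.18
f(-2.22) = 29.60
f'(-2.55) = -60.55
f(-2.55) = 46.81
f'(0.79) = -9.15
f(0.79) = 1.02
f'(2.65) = -90.49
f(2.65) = -79.44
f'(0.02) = 1.50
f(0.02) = 3.10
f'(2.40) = -74.98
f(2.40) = -58.79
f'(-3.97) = -159.26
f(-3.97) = 197.45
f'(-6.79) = -491.23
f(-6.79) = 1072.15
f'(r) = -11.37*r^2 - 4.62*r + 1.6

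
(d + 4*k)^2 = d^2 + 8*d*k + 16*k^2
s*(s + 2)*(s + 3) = s^3 + 5*s^2 + 6*s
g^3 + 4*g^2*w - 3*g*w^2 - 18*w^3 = (g - 2*w)*(g + 3*w)^2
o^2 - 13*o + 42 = (o - 7)*(o - 6)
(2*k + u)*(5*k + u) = 10*k^2 + 7*k*u + u^2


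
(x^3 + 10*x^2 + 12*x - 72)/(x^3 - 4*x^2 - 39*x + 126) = (x^2 + 4*x - 12)/(x^2 - 10*x + 21)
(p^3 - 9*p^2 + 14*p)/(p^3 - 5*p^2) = (p^2 - 9*p + 14)/(p*(p - 5))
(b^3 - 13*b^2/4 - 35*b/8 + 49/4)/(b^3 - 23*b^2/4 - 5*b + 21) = (b - 7/2)/(b - 6)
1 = 1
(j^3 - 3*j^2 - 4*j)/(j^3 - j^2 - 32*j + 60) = j*(j^2 - 3*j - 4)/(j^3 - j^2 - 32*j + 60)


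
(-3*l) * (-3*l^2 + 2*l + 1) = 9*l^3 - 6*l^2 - 3*l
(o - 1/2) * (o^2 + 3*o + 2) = o^3 + 5*o^2/2 + o/2 - 1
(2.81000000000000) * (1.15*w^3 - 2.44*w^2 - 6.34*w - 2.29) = 3.2315*w^3 - 6.8564*w^2 - 17.8154*w - 6.4349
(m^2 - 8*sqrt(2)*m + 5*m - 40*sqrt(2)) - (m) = m^2 - 8*sqrt(2)*m + 4*m - 40*sqrt(2)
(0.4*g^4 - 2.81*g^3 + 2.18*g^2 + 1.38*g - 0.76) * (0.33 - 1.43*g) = -0.572*g^5 + 4.1503*g^4 - 4.0447*g^3 - 1.254*g^2 + 1.5422*g - 0.2508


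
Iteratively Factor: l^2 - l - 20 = (l + 4)*(l - 5)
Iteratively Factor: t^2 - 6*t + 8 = (t - 4)*(t - 2)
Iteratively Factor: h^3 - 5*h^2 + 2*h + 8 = (h + 1)*(h^2 - 6*h + 8) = (h - 2)*(h + 1)*(h - 4)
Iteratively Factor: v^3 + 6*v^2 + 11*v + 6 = (v + 2)*(v^2 + 4*v + 3) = (v + 1)*(v + 2)*(v + 3)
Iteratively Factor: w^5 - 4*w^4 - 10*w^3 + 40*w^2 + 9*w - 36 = (w - 1)*(w^4 - 3*w^3 - 13*w^2 + 27*w + 36) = (w - 3)*(w - 1)*(w^3 - 13*w - 12) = (w - 4)*(w - 3)*(w - 1)*(w^2 + 4*w + 3) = (w - 4)*(w - 3)*(w - 1)*(w + 1)*(w + 3)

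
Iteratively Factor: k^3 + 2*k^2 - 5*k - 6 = (k - 2)*(k^2 + 4*k + 3) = (k - 2)*(k + 3)*(k + 1)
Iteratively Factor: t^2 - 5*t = (t)*(t - 5)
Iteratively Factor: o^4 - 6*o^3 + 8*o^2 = (o - 2)*(o^3 - 4*o^2) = o*(o - 2)*(o^2 - 4*o) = o*(o - 4)*(o - 2)*(o)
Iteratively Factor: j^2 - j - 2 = (j - 2)*(j + 1)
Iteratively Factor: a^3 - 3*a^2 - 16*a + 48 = (a + 4)*(a^2 - 7*a + 12) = (a - 4)*(a + 4)*(a - 3)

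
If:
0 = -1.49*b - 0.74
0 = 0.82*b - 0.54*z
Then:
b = -0.50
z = -0.75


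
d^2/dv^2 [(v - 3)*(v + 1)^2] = 6*v - 2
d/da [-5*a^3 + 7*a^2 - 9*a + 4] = -15*a^2 + 14*a - 9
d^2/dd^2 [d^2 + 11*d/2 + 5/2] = 2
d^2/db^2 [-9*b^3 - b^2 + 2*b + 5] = -54*b - 2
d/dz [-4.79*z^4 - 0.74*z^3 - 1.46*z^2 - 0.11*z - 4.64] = -19.16*z^3 - 2.22*z^2 - 2.92*z - 0.11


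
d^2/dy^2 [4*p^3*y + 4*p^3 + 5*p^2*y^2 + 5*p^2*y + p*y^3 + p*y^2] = 2*p*(5*p + 3*y + 1)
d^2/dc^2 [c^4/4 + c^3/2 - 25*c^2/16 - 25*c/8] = 3*c^2 + 3*c - 25/8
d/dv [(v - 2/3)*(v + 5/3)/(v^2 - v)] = 2*(-9*v^2 + 10*v - 5)/(9*v^2*(v^2 - 2*v + 1))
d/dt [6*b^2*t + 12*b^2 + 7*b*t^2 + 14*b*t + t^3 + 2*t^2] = 6*b^2 + 14*b*t + 14*b + 3*t^2 + 4*t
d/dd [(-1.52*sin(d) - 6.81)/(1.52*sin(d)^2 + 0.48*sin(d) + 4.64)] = (2.3104*sin(d)^2 + 20.7024*sin(d) - 3.784)*cos(d)/(2.3104*sin(d)^4 + 1.4592*sin(d)^3 + 14.336*sin(d)^2 + 4.4544*sin(d) + 21.5296)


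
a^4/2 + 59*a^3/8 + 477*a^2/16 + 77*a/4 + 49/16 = (a/2 + 1/4)*(a + 1/4)*(a + 7)^2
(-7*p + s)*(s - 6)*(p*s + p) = -7*p^2*s^2 + 35*p^2*s + 42*p^2 + p*s^3 - 5*p*s^2 - 6*p*s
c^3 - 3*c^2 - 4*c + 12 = (c - 3)*(c - 2)*(c + 2)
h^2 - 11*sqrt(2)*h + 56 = (h - 7*sqrt(2))*(h - 4*sqrt(2))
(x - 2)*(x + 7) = x^2 + 5*x - 14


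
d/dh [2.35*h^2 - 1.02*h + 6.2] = 4.7*h - 1.02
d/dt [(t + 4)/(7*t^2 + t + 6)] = (7*t^2 + t - (t + 4)*(14*t + 1) + 6)/(7*t^2 + t + 6)^2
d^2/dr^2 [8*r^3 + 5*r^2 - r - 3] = 48*r + 10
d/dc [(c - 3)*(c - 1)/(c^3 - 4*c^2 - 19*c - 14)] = (-c^4 + 8*c^3 - 44*c^2 - 4*c + 113)/(c^6 - 8*c^5 - 22*c^4 + 124*c^3 + 473*c^2 + 532*c + 196)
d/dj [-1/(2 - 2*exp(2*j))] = -1/(4*sinh(j)^2)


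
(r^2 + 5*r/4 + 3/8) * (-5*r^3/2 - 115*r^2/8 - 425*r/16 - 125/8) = -5*r^5/2 - 35*r^4/2 - 1455*r^3/32 - 1735*r^2/32 - 3775*r/128 - 375/64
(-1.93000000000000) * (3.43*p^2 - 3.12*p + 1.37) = -6.6199*p^2 + 6.0216*p - 2.6441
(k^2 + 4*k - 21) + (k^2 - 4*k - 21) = 2*k^2 - 42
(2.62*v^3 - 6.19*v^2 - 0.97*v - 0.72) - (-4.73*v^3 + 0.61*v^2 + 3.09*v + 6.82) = 7.35*v^3 - 6.8*v^2 - 4.06*v - 7.54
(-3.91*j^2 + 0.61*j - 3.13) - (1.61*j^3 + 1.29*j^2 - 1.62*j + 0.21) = -1.61*j^3 - 5.2*j^2 + 2.23*j - 3.34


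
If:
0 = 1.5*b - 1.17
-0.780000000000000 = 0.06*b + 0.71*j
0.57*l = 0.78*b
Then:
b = 0.78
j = -1.16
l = 1.07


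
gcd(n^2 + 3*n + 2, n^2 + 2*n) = n + 2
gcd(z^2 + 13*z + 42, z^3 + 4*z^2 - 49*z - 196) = z + 7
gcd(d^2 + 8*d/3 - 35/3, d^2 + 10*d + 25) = d + 5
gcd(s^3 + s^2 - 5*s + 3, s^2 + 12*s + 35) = 1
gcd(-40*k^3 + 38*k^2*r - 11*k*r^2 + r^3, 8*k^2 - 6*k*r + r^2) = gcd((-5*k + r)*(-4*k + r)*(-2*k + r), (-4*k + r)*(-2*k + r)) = 8*k^2 - 6*k*r + r^2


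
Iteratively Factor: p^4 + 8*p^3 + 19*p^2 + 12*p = (p + 3)*(p^3 + 5*p^2 + 4*p) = (p + 3)*(p + 4)*(p^2 + p) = p*(p + 3)*(p + 4)*(p + 1)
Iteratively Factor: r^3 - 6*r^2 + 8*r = (r - 4)*(r^2 - 2*r) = r*(r - 4)*(r - 2)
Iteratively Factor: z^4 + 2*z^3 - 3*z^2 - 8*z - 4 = (z + 1)*(z^3 + z^2 - 4*z - 4) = (z - 2)*(z + 1)*(z^2 + 3*z + 2) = (z - 2)*(z + 1)*(z + 2)*(z + 1)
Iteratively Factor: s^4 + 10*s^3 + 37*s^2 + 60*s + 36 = (s + 2)*(s^3 + 8*s^2 + 21*s + 18) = (s + 2)^2*(s^2 + 6*s + 9) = (s + 2)^2*(s + 3)*(s + 3)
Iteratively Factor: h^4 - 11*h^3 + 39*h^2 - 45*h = (h - 3)*(h^3 - 8*h^2 + 15*h) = (h - 5)*(h - 3)*(h^2 - 3*h) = h*(h - 5)*(h - 3)*(h - 3)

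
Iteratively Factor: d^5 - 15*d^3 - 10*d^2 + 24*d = (d + 2)*(d^4 - 2*d^3 - 11*d^2 + 12*d) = (d - 4)*(d + 2)*(d^3 + 2*d^2 - 3*d) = (d - 4)*(d + 2)*(d + 3)*(d^2 - d) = d*(d - 4)*(d + 2)*(d + 3)*(d - 1)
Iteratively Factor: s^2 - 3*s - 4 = (s + 1)*(s - 4)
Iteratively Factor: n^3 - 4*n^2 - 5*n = (n - 5)*(n^2 + n) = n*(n - 5)*(n + 1)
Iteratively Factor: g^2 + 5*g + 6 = (g + 2)*(g + 3)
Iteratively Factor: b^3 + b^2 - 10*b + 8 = (b - 2)*(b^2 + 3*b - 4) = (b - 2)*(b + 4)*(b - 1)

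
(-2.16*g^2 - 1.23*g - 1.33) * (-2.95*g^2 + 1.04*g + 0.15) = 6.372*g^4 + 1.3821*g^3 + 2.3203*g^2 - 1.5677*g - 0.1995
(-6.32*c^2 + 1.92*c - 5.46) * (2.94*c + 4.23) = -18.5808*c^3 - 21.0888*c^2 - 7.9308*c - 23.0958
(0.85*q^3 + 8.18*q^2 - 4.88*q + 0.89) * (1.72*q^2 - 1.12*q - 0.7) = 1.462*q^5 + 13.1176*q^4 - 18.1502*q^3 + 1.2704*q^2 + 2.4192*q - 0.623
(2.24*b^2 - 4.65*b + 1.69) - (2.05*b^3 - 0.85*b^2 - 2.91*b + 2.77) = -2.05*b^3 + 3.09*b^2 - 1.74*b - 1.08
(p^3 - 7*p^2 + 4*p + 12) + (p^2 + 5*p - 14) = p^3 - 6*p^2 + 9*p - 2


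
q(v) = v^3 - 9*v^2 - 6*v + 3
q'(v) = 3*v^2 - 18*v - 6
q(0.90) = -8.96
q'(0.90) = -19.77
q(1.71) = -28.58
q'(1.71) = -28.01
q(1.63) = -26.36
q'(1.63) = -27.37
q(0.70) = -5.27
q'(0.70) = -17.13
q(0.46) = -1.57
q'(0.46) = -13.65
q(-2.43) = -49.91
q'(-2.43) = 55.45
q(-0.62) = 3.02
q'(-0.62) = 6.31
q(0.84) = -7.80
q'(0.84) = -19.00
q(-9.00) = -1401.00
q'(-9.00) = 399.00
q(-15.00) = -5307.00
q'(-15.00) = 939.00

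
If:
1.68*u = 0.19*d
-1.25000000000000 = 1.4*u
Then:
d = -7.89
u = -0.89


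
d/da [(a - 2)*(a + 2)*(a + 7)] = 3*a^2 + 14*a - 4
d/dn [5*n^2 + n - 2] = 10*n + 1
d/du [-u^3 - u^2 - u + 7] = -3*u^2 - 2*u - 1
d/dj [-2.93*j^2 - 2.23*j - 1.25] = -5.86*j - 2.23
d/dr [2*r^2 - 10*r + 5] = 4*r - 10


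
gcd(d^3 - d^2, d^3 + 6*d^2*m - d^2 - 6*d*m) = d^2 - d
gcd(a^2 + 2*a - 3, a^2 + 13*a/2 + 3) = 1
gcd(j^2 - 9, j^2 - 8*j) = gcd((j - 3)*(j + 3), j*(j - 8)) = 1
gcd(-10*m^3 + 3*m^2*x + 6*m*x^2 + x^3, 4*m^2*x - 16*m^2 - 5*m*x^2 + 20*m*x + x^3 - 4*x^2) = -m + x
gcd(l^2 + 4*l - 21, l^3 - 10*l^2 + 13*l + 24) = l - 3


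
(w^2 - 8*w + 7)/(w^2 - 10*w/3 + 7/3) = 3*(w - 7)/(3*w - 7)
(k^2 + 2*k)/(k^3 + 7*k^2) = (k + 2)/(k*(k + 7))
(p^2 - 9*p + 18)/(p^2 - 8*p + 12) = (p - 3)/(p - 2)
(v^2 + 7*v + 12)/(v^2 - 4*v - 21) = (v + 4)/(v - 7)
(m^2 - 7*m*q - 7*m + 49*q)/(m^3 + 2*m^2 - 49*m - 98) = (m - 7*q)/(m^2 + 9*m + 14)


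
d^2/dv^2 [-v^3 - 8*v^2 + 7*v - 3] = -6*v - 16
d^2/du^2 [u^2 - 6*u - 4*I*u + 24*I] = 2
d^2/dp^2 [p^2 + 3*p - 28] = 2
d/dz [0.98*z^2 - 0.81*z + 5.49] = 1.96*z - 0.81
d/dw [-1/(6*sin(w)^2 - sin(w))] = (12/tan(w) - cos(w)/sin(w)^2)/(6*sin(w) - 1)^2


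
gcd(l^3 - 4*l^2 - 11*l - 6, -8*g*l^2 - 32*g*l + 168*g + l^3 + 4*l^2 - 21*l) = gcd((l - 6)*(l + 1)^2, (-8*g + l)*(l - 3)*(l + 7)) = 1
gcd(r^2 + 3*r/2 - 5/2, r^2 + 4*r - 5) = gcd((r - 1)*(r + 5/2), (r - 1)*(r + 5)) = r - 1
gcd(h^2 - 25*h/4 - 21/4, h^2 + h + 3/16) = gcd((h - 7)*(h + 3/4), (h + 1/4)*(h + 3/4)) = h + 3/4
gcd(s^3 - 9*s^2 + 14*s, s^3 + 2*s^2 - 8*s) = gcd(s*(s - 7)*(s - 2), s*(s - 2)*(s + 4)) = s^2 - 2*s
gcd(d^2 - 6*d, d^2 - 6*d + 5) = 1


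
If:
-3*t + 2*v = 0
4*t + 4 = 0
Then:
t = -1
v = -3/2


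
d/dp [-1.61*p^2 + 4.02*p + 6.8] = 4.02 - 3.22*p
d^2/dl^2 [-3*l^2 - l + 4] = -6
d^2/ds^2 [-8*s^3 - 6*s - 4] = -48*s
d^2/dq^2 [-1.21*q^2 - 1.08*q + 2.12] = -2.42000000000000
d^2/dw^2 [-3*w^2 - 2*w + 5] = -6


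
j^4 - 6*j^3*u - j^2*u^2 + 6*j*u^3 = j*(j - 6*u)*(j - u)*(j + u)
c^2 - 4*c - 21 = (c - 7)*(c + 3)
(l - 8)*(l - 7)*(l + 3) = l^3 - 12*l^2 + 11*l + 168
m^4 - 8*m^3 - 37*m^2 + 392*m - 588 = (m - 7)*(m - 6)*(m - 2)*(m + 7)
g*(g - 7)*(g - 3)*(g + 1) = g^4 - 9*g^3 + 11*g^2 + 21*g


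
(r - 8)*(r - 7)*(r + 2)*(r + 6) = r^4 - 7*r^3 - 52*r^2 + 268*r + 672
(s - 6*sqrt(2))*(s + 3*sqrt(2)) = s^2 - 3*sqrt(2)*s - 36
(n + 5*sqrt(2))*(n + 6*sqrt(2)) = n^2 + 11*sqrt(2)*n + 60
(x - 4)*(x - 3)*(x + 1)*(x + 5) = x^4 - x^3 - 25*x^2 + 37*x + 60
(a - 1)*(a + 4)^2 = a^3 + 7*a^2 + 8*a - 16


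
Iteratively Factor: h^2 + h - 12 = (h + 4)*(h - 3)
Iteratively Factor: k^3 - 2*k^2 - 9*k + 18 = (k - 2)*(k^2 - 9) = (k - 2)*(k + 3)*(k - 3)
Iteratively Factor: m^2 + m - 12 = (m + 4)*(m - 3)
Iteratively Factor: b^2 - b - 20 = (b - 5)*(b + 4)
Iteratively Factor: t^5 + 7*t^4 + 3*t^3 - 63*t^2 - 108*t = (t + 3)*(t^4 + 4*t^3 - 9*t^2 - 36*t) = (t + 3)^2*(t^3 + t^2 - 12*t) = (t - 3)*(t + 3)^2*(t^2 + 4*t) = t*(t - 3)*(t + 3)^2*(t + 4)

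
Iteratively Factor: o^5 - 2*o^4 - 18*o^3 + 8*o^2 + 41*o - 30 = (o + 3)*(o^4 - 5*o^3 - 3*o^2 + 17*o - 10) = (o - 5)*(o + 3)*(o^3 - 3*o + 2) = (o - 5)*(o - 1)*(o + 3)*(o^2 + o - 2) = (o - 5)*(o - 1)*(o + 2)*(o + 3)*(o - 1)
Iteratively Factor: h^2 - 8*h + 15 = (h - 5)*(h - 3)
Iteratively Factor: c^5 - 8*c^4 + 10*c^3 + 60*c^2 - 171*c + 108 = (c - 1)*(c^4 - 7*c^3 + 3*c^2 + 63*c - 108) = (c - 3)*(c - 1)*(c^3 - 4*c^2 - 9*c + 36) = (c - 3)*(c - 1)*(c + 3)*(c^2 - 7*c + 12) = (c - 3)^2*(c - 1)*(c + 3)*(c - 4)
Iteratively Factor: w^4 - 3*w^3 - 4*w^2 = (w - 4)*(w^3 + w^2) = (w - 4)*(w + 1)*(w^2) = w*(w - 4)*(w + 1)*(w)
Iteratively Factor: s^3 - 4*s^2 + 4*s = (s)*(s^2 - 4*s + 4) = s*(s - 2)*(s - 2)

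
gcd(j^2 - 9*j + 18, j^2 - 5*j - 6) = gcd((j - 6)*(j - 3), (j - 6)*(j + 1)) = j - 6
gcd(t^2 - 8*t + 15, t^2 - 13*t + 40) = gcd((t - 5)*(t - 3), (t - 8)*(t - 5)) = t - 5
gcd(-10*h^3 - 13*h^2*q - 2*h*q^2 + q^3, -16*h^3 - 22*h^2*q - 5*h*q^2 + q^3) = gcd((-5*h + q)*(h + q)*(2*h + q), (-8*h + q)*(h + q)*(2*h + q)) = 2*h^2 + 3*h*q + q^2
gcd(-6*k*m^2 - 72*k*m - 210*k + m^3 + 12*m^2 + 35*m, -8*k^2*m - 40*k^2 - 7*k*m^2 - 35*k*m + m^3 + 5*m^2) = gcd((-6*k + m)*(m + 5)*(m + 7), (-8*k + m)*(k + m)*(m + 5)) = m + 5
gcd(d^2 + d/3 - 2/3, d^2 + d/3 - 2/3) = d^2 + d/3 - 2/3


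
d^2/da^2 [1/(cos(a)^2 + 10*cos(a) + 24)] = (-8*sin(a)^4 + 12*sin(a)^2 + 555*cos(a) - 15*cos(3*a) + 300)/(2*(cos(a) + 4)^3*(cos(a) + 6)^3)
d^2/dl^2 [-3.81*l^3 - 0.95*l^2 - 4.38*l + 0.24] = -22.86*l - 1.9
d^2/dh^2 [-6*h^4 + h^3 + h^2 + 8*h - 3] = -72*h^2 + 6*h + 2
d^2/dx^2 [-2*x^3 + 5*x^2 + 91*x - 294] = 10 - 12*x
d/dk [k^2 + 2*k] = 2*k + 2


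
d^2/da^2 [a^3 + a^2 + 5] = 6*a + 2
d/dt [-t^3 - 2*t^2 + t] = -3*t^2 - 4*t + 1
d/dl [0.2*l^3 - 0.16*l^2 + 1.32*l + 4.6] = 0.6*l^2 - 0.32*l + 1.32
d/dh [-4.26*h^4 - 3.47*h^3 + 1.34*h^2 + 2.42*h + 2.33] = -17.04*h^3 - 10.41*h^2 + 2.68*h + 2.42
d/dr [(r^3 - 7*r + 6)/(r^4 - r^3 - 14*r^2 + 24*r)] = (-r^4 - 4*r^3 - 5*r^2 + 6*r - 36)/(r^2*(r^4 + 2*r^3 - 23*r^2 - 24*r + 144))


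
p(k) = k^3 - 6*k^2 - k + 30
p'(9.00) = 134.00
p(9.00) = 264.00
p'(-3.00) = 62.00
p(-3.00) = -48.00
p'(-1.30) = 19.67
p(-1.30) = 18.96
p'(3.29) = -8.01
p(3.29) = -2.62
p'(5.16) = 16.96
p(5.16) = 2.47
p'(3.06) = -9.63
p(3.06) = -0.59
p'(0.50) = -6.25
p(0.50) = 28.12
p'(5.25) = 18.69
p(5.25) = 4.08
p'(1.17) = -10.93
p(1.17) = 22.22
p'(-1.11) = 16.02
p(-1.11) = 22.35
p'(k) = 3*k^2 - 12*k - 1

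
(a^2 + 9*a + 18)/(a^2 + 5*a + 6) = (a + 6)/(a + 2)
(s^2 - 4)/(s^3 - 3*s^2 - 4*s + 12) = 1/(s - 3)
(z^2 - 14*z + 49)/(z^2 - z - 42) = (z - 7)/(z + 6)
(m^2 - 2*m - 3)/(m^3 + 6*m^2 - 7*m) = (m^2 - 2*m - 3)/(m*(m^2 + 6*m - 7))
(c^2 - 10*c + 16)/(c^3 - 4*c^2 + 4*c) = (c - 8)/(c*(c - 2))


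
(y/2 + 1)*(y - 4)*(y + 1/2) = y^3/2 - 3*y^2/4 - 9*y/2 - 2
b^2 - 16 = (b - 4)*(b + 4)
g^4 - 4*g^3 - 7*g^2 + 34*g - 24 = (g - 4)*(g - 2)*(g - 1)*(g + 3)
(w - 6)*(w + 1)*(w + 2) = w^3 - 3*w^2 - 16*w - 12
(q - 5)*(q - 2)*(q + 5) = q^3 - 2*q^2 - 25*q + 50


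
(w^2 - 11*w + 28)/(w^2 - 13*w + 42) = (w - 4)/(w - 6)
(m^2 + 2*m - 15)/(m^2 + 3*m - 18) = (m + 5)/(m + 6)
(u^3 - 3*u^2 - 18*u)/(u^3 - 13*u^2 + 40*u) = (u^2 - 3*u - 18)/(u^2 - 13*u + 40)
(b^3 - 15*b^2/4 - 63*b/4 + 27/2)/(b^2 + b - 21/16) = 4*(b^2 - 3*b - 18)/(4*b + 7)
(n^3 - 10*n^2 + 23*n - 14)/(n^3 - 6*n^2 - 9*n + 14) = (n - 2)/(n + 2)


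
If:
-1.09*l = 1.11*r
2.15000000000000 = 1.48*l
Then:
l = 1.45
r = -1.43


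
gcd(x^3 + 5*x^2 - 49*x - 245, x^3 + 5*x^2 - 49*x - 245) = x^3 + 5*x^2 - 49*x - 245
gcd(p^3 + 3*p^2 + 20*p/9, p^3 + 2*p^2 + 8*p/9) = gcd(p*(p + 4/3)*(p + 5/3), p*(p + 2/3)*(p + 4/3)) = p^2 + 4*p/3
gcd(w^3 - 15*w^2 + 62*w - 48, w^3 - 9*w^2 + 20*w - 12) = w^2 - 7*w + 6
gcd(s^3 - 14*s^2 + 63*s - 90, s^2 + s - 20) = 1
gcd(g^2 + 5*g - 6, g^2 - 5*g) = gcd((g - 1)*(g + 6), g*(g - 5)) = 1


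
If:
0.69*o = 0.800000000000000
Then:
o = 1.16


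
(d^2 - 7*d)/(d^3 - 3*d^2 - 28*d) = 1/(d + 4)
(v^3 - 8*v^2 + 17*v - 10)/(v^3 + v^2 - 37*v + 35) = (v - 2)/(v + 7)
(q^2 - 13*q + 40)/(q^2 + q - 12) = (q^2 - 13*q + 40)/(q^2 + q - 12)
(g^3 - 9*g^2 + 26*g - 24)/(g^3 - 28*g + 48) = (g - 3)/(g + 6)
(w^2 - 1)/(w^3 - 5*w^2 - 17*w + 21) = (w + 1)/(w^2 - 4*w - 21)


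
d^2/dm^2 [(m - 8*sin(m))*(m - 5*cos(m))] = 8*m*sin(m) + 5*m*cos(m) + 10*sin(m) - 80*sin(2*m) - 16*cos(m) + 2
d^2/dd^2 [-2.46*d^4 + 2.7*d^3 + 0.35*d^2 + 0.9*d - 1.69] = -29.52*d^2 + 16.2*d + 0.7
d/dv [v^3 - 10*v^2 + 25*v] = 3*v^2 - 20*v + 25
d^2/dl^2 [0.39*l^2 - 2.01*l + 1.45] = 0.780000000000000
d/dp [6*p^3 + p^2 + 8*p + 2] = 18*p^2 + 2*p + 8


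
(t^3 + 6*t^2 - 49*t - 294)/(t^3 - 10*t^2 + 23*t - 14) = (t^2 + 13*t + 42)/(t^2 - 3*t + 2)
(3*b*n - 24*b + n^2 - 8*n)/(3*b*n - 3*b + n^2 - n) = (n - 8)/(n - 1)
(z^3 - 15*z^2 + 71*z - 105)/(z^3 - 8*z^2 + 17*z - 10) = (z^2 - 10*z + 21)/(z^2 - 3*z + 2)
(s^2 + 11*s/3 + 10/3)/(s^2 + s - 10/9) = 3*(s + 2)/(3*s - 2)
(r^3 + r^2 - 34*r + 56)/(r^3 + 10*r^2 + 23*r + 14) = (r^2 - 6*r + 8)/(r^2 + 3*r + 2)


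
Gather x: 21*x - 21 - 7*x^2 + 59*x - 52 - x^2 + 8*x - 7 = -8*x^2 + 88*x - 80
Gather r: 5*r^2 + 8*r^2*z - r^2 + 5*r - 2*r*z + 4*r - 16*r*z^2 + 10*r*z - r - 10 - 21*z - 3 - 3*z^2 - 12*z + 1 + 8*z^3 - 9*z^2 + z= r^2*(8*z + 4) + r*(-16*z^2 + 8*z + 8) + 8*z^3 - 12*z^2 - 32*z - 12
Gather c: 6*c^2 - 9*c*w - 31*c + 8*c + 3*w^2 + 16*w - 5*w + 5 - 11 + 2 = 6*c^2 + c*(-9*w - 23) + 3*w^2 + 11*w - 4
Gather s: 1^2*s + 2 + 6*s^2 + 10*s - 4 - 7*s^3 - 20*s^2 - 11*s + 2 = -7*s^3 - 14*s^2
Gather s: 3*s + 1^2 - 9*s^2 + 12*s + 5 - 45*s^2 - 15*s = 6 - 54*s^2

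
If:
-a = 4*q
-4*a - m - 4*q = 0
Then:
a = -4*q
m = 12*q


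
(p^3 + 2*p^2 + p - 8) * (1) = p^3 + 2*p^2 + p - 8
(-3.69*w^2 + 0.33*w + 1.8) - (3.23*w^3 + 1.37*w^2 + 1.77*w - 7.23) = -3.23*w^3 - 5.06*w^2 - 1.44*w + 9.03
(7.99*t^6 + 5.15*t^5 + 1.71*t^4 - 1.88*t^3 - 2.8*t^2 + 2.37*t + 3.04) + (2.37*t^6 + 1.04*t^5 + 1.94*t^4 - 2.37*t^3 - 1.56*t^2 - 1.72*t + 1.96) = 10.36*t^6 + 6.19*t^5 + 3.65*t^4 - 4.25*t^3 - 4.36*t^2 + 0.65*t + 5.0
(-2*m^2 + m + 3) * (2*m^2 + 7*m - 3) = -4*m^4 - 12*m^3 + 19*m^2 + 18*m - 9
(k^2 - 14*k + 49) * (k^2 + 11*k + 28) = k^4 - 3*k^3 - 77*k^2 + 147*k + 1372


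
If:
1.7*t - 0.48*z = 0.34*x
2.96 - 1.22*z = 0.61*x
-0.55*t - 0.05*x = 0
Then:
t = 0.42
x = -4.58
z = 4.71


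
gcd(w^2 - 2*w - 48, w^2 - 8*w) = w - 8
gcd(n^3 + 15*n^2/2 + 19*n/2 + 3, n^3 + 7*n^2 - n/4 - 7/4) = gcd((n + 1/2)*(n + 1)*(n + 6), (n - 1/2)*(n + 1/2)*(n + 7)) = n + 1/2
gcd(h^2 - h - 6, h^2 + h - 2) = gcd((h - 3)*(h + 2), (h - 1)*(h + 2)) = h + 2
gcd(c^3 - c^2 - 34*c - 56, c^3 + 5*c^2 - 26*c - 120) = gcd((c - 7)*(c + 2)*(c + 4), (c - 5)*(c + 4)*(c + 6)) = c + 4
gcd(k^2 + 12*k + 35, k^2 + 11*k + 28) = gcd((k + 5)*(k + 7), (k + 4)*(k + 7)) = k + 7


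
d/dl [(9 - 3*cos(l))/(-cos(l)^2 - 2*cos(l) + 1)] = 3*(cos(l)^2 - 6*cos(l) - 5)*sin(l)/(-sin(l)^2 + 2*cos(l))^2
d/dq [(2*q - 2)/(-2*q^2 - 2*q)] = (q^2 - 2*q - 1)/(q^2*(q^2 + 2*q + 1))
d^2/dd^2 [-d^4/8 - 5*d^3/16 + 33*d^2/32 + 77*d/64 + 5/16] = -3*d^2/2 - 15*d/8 + 33/16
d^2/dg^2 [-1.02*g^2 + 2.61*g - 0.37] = -2.04000000000000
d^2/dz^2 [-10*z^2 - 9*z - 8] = -20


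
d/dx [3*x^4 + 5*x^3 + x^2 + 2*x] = 12*x^3 + 15*x^2 + 2*x + 2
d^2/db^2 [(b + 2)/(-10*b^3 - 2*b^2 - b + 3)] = 2*(-(b + 2)*(30*b^2 + 4*b + 1)^2 + (30*b^2 + 4*b + 2*(b + 2)*(15*b + 1) + 1)*(10*b^3 + 2*b^2 + b - 3))/(10*b^3 + 2*b^2 + b - 3)^3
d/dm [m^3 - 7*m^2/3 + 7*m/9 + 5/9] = 3*m^2 - 14*m/3 + 7/9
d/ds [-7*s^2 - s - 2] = -14*s - 1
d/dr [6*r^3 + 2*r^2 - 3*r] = 18*r^2 + 4*r - 3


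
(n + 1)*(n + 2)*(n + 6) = n^3 + 9*n^2 + 20*n + 12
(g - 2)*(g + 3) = g^2 + g - 6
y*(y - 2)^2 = y^3 - 4*y^2 + 4*y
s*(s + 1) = s^2 + s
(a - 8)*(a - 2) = a^2 - 10*a + 16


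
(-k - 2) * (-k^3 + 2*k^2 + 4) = k^4 - 4*k^2 - 4*k - 8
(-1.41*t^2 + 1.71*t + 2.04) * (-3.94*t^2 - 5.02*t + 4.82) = 5.5554*t^4 + 0.340799999999999*t^3 - 23.418*t^2 - 1.9986*t + 9.8328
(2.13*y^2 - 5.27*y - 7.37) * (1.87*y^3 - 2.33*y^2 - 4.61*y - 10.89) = 3.9831*y^5 - 14.8178*y^4 - 11.3221*y^3 + 18.2711*y^2 + 91.366*y + 80.2593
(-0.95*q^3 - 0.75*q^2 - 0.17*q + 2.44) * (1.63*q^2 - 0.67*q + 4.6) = -1.5485*q^5 - 0.586*q^4 - 4.1446*q^3 + 0.6411*q^2 - 2.4168*q + 11.224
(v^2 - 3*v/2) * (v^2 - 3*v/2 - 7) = v^4 - 3*v^3 - 19*v^2/4 + 21*v/2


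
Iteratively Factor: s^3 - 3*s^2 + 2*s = (s - 1)*(s^2 - 2*s) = s*(s - 1)*(s - 2)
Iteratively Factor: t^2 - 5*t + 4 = (t - 1)*(t - 4)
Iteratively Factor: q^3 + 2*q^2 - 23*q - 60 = (q + 3)*(q^2 - q - 20) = (q - 5)*(q + 3)*(q + 4)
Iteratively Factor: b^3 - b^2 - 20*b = (b - 5)*(b^2 + 4*b) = (b - 5)*(b + 4)*(b)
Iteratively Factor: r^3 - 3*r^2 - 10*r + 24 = (r - 2)*(r^2 - r - 12) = (r - 2)*(r + 3)*(r - 4)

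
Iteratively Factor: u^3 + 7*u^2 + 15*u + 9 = (u + 1)*(u^2 + 6*u + 9) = (u + 1)*(u + 3)*(u + 3)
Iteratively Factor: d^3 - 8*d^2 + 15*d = (d - 3)*(d^2 - 5*d) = d*(d - 3)*(d - 5)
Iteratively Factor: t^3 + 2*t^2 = (t)*(t^2 + 2*t) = t^2*(t + 2)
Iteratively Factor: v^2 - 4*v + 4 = (v - 2)*(v - 2)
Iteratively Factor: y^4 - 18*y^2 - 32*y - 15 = (y + 3)*(y^3 - 3*y^2 - 9*y - 5) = (y - 5)*(y + 3)*(y^2 + 2*y + 1) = (y - 5)*(y + 1)*(y + 3)*(y + 1)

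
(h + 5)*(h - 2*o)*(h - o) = h^3 - 3*h^2*o + 5*h^2 + 2*h*o^2 - 15*h*o + 10*o^2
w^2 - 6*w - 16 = (w - 8)*(w + 2)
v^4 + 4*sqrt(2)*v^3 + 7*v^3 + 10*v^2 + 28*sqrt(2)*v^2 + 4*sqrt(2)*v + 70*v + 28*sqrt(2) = (v + 7)*(v + sqrt(2))^2*(v + 2*sqrt(2))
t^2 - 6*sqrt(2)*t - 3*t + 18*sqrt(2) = (t - 3)*(t - 6*sqrt(2))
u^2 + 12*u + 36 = (u + 6)^2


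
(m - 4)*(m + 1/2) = m^2 - 7*m/2 - 2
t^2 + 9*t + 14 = (t + 2)*(t + 7)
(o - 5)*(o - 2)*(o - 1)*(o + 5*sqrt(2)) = o^4 - 8*o^3 + 5*sqrt(2)*o^3 - 40*sqrt(2)*o^2 + 17*o^2 - 10*o + 85*sqrt(2)*o - 50*sqrt(2)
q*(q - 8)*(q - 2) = q^3 - 10*q^2 + 16*q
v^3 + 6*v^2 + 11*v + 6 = (v + 1)*(v + 2)*(v + 3)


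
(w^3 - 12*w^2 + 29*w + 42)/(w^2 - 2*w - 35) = (w^2 - 5*w - 6)/(w + 5)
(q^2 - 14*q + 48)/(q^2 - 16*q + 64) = (q - 6)/(q - 8)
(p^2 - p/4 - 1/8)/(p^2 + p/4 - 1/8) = (8*p^2 - 2*p - 1)/(8*p^2 + 2*p - 1)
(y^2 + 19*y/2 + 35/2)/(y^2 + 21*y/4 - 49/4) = 2*(2*y + 5)/(4*y - 7)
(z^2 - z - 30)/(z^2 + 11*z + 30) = (z - 6)/(z + 6)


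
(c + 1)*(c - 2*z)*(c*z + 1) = c^3*z - 2*c^2*z^2 + c^2*z + c^2 - 2*c*z^2 - 2*c*z + c - 2*z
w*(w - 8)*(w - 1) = w^3 - 9*w^2 + 8*w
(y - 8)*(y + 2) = y^2 - 6*y - 16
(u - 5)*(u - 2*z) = u^2 - 2*u*z - 5*u + 10*z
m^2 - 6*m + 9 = (m - 3)^2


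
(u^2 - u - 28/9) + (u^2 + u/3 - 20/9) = 2*u^2 - 2*u/3 - 16/3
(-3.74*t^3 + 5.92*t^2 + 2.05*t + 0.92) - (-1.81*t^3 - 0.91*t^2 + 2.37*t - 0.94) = -1.93*t^3 + 6.83*t^2 - 0.32*t + 1.86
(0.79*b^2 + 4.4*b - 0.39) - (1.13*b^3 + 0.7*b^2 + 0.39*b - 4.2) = -1.13*b^3 + 0.0900000000000001*b^2 + 4.01*b + 3.81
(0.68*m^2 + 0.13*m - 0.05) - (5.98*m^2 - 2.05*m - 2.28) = -5.3*m^2 + 2.18*m + 2.23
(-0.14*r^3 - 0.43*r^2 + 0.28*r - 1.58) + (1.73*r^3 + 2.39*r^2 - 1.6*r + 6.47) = 1.59*r^3 + 1.96*r^2 - 1.32*r + 4.89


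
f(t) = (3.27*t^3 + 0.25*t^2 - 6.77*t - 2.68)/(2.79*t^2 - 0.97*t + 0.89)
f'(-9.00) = 1.20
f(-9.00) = -9.78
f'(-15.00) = 1.18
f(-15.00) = -16.92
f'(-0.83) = 0.41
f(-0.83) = 0.34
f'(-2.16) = 1.36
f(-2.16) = -1.24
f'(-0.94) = 0.74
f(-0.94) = 0.28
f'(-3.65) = 1.29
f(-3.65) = -3.21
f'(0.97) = 5.18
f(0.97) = -2.34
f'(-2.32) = 1.35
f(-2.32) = -1.46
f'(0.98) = 5.13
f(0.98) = -2.29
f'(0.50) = 4.69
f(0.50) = -5.07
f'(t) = (0.97 - 5.58*t)*(3.27*t^3 + 0.25*t^2 - 6.77*t - 2.68)/(2.79*t^2 - 0.97*t + 0.89)^2 + (9.81*t^2 + 0.5*t - 6.77)/(2.79*t^2 - 0.97*t + 0.89)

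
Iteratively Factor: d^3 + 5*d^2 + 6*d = (d + 3)*(d^2 + 2*d) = (d + 2)*(d + 3)*(d)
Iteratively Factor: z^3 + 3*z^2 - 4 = (z - 1)*(z^2 + 4*z + 4) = (z - 1)*(z + 2)*(z + 2)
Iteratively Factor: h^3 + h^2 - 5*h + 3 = (h - 1)*(h^2 + 2*h - 3) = (h - 1)^2*(h + 3)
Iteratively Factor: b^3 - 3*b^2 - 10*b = (b - 5)*(b^2 + 2*b) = b*(b - 5)*(b + 2)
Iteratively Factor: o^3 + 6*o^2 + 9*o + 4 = (o + 1)*(o^2 + 5*o + 4) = (o + 1)^2*(o + 4)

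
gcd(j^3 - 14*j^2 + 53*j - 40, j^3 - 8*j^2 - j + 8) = j^2 - 9*j + 8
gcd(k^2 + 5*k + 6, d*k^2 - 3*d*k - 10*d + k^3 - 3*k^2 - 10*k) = k + 2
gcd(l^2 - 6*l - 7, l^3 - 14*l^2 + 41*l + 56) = l^2 - 6*l - 7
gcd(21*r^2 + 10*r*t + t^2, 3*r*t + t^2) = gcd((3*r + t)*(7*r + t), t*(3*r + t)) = 3*r + t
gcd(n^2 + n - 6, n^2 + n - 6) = n^2 + n - 6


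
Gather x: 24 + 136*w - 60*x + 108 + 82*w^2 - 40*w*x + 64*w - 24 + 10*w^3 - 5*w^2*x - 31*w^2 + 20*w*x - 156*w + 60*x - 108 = 10*w^3 + 51*w^2 + 44*w + x*(-5*w^2 - 20*w)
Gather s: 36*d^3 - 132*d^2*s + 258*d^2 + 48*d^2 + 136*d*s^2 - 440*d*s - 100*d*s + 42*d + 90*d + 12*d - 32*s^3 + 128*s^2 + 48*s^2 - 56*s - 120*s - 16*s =36*d^3 + 306*d^2 + 144*d - 32*s^3 + s^2*(136*d + 176) + s*(-132*d^2 - 540*d - 192)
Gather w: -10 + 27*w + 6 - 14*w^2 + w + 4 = -14*w^2 + 28*w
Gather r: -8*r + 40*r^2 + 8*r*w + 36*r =40*r^2 + r*(8*w + 28)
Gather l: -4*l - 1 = -4*l - 1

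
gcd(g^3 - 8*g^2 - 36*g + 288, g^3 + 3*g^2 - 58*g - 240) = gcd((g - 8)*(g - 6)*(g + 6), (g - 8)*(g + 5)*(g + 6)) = g^2 - 2*g - 48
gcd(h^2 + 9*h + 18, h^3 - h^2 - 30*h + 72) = h + 6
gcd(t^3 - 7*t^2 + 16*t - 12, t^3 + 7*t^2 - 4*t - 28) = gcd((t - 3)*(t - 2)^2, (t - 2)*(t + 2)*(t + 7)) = t - 2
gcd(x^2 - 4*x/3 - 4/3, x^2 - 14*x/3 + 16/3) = x - 2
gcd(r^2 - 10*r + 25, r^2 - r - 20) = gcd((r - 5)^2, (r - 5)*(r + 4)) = r - 5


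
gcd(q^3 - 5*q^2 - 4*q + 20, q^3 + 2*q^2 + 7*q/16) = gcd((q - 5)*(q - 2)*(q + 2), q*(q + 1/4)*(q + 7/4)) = 1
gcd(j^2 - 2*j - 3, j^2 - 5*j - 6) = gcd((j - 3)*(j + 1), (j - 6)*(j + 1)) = j + 1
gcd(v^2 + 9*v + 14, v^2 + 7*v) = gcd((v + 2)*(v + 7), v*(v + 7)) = v + 7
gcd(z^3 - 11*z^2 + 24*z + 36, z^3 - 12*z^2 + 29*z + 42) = z^2 - 5*z - 6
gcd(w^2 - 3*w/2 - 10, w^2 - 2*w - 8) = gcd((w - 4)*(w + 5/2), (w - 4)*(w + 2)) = w - 4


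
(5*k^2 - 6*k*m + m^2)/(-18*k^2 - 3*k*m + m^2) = (-5*k^2 + 6*k*m - m^2)/(18*k^2 + 3*k*m - m^2)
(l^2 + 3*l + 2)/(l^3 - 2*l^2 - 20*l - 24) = (l + 1)/(l^2 - 4*l - 12)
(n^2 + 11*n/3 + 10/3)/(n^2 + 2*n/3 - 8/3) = (3*n + 5)/(3*n - 4)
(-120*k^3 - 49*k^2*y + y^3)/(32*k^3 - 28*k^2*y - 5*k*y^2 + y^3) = (15*k^2 + 8*k*y + y^2)/(-4*k^2 + 3*k*y + y^2)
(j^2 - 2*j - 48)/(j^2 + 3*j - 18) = (j - 8)/(j - 3)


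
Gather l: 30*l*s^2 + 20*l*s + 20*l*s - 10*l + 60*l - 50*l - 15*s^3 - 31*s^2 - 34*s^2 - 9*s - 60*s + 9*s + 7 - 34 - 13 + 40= l*(30*s^2 + 40*s) - 15*s^3 - 65*s^2 - 60*s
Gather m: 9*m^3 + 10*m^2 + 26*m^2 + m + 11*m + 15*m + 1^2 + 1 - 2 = 9*m^3 + 36*m^2 + 27*m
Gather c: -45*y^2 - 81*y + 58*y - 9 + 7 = -45*y^2 - 23*y - 2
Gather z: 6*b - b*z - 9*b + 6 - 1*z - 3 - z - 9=-3*b + z*(-b - 2) - 6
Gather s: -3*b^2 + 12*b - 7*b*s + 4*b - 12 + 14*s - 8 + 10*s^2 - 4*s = -3*b^2 + 16*b + 10*s^2 + s*(10 - 7*b) - 20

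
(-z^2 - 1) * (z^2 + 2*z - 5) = -z^4 - 2*z^3 + 4*z^2 - 2*z + 5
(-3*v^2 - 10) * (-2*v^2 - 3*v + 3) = 6*v^4 + 9*v^3 + 11*v^2 + 30*v - 30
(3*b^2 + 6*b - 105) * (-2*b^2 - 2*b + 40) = -6*b^4 - 18*b^3 + 318*b^2 + 450*b - 4200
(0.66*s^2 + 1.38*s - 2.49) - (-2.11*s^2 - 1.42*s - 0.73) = 2.77*s^2 + 2.8*s - 1.76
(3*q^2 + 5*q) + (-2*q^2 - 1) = q^2 + 5*q - 1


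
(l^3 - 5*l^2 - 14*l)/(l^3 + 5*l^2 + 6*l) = (l - 7)/(l + 3)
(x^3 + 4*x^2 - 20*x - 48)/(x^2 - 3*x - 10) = (x^2 + 2*x - 24)/(x - 5)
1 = 1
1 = 1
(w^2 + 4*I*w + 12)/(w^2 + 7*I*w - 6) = (w - 2*I)/(w + I)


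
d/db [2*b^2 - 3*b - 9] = 4*b - 3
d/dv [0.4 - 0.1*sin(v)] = -0.1*cos(v)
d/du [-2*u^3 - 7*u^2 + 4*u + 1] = -6*u^2 - 14*u + 4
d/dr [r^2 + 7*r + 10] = 2*r + 7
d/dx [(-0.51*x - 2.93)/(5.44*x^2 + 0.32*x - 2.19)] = (2.7744*x^2 + 31.8784*x + 2.0545)/(29.5936*x^4 + 3.4816*x^3 - 23.7248*x^2 - 1.4016*x + 4.7961)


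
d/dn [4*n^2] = 8*n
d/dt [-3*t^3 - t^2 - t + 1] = -9*t^2 - 2*t - 1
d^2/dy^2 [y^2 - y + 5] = 2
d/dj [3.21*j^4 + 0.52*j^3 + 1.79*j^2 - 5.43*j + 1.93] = 12.84*j^3 + 1.56*j^2 + 3.58*j - 5.43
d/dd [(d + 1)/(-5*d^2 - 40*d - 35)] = 1/(5*(d^2 + 14*d + 49))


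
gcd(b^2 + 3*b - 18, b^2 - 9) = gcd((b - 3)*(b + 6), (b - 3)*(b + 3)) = b - 3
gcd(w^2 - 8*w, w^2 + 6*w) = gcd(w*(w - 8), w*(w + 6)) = w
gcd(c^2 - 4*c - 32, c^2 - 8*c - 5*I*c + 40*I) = c - 8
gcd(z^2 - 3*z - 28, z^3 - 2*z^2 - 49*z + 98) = z - 7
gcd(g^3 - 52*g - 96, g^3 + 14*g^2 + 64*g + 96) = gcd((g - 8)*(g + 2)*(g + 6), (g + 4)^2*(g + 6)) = g + 6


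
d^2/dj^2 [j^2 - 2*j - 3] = 2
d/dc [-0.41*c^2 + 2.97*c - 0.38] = 2.97 - 0.82*c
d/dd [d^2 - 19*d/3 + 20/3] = 2*d - 19/3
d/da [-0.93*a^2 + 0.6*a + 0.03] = 0.6 - 1.86*a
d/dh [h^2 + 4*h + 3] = 2*h + 4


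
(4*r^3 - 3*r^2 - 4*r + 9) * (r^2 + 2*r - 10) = 4*r^5 + 5*r^4 - 50*r^3 + 31*r^2 + 58*r - 90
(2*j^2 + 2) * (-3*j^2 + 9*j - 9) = -6*j^4 + 18*j^3 - 24*j^2 + 18*j - 18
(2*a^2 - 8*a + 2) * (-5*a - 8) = -10*a^3 + 24*a^2 + 54*a - 16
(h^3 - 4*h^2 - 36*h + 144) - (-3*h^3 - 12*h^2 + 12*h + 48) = 4*h^3 + 8*h^2 - 48*h + 96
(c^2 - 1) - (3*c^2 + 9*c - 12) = -2*c^2 - 9*c + 11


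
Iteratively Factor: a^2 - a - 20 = (a - 5)*(a + 4)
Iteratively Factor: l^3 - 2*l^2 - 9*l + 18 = (l - 3)*(l^2 + l - 6) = (l - 3)*(l - 2)*(l + 3)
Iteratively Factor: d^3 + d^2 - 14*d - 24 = (d - 4)*(d^2 + 5*d + 6) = (d - 4)*(d + 3)*(d + 2)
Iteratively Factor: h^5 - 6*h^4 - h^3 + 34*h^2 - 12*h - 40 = (h + 1)*(h^4 - 7*h^3 + 6*h^2 + 28*h - 40) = (h - 2)*(h + 1)*(h^3 - 5*h^2 - 4*h + 20) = (h - 5)*(h - 2)*(h + 1)*(h^2 - 4) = (h - 5)*(h - 2)*(h + 1)*(h + 2)*(h - 2)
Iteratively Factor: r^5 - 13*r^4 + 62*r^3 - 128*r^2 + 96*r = (r - 4)*(r^4 - 9*r^3 + 26*r^2 - 24*r) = (r - 4)^2*(r^3 - 5*r^2 + 6*r) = (r - 4)^2*(r - 2)*(r^2 - 3*r) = r*(r - 4)^2*(r - 2)*(r - 3)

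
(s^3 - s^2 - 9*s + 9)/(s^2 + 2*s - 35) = (s^3 - s^2 - 9*s + 9)/(s^2 + 2*s - 35)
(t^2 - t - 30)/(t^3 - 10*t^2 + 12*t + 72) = (t + 5)/(t^2 - 4*t - 12)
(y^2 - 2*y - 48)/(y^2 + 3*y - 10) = (y^2 - 2*y - 48)/(y^2 + 3*y - 10)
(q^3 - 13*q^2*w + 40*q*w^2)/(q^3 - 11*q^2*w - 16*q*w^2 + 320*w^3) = q*(q - 5*w)/(q^2 - 3*q*w - 40*w^2)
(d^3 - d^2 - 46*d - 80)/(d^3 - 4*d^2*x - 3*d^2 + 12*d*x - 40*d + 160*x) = (-d - 2)/(-d + 4*x)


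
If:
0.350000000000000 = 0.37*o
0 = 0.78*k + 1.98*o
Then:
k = -2.40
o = 0.95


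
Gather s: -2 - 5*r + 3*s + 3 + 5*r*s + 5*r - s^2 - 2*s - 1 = -s^2 + s*(5*r + 1)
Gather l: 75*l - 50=75*l - 50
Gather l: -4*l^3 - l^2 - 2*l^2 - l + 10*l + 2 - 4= -4*l^3 - 3*l^2 + 9*l - 2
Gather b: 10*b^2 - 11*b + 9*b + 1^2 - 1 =10*b^2 - 2*b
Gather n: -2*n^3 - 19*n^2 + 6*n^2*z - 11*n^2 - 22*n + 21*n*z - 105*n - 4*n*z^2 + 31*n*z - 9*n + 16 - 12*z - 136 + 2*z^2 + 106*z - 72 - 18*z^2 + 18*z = -2*n^3 + n^2*(6*z - 30) + n*(-4*z^2 + 52*z - 136) - 16*z^2 + 112*z - 192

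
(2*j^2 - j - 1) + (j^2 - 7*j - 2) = 3*j^2 - 8*j - 3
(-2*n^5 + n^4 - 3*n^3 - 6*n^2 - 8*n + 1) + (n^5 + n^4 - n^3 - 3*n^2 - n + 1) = -n^5 + 2*n^4 - 4*n^3 - 9*n^2 - 9*n + 2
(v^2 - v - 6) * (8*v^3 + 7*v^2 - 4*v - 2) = 8*v^5 - v^4 - 59*v^3 - 40*v^2 + 26*v + 12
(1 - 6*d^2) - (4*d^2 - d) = -10*d^2 + d + 1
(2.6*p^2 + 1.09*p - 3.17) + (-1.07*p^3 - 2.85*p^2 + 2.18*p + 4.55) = -1.07*p^3 - 0.25*p^2 + 3.27*p + 1.38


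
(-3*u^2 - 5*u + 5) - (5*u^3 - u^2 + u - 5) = -5*u^3 - 2*u^2 - 6*u + 10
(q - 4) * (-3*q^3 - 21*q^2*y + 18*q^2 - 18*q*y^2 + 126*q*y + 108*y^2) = -3*q^4 - 21*q^3*y + 30*q^3 - 18*q^2*y^2 + 210*q^2*y - 72*q^2 + 180*q*y^2 - 504*q*y - 432*y^2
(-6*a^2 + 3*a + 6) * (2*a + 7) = -12*a^3 - 36*a^2 + 33*a + 42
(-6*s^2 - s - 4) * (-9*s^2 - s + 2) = 54*s^4 + 15*s^3 + 25*s^2 + 2*s - 8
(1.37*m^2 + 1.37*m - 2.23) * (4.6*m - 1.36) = 6.302*m^3 + 4.4388*m^2 - 12.1212*m + 3.0328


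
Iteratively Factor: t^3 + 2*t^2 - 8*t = (t - 2)*(t^2 + 4*t) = t*(t - 2)*(t + 4)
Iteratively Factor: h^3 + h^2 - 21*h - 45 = (h + 3)*(h^2 - 2*h - 15) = (h + 3)^2*(h - 5)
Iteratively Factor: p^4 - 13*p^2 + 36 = (p + 2)*(p^3 - 2*p^2 - 9*p + 18) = (p - 3)*(p + 2)*(p^2 + p - 6) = (p - 3)*(p - 2)*(p + 2)*(p + 3)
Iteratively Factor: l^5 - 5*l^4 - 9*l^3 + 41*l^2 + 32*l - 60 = (l + 2)*(l^4 - 7*l^3 + 5*l^2 + 31*l - 30) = (l - 3)*(l + 2)*(l^3 - 4*l^2 - 7*l + 10) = (l - 3)*(l - 1)*(l + 2)*(l^2 - 3*l - 10) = (l - 3)*(l - 1)*(l + 2)^2*(l - 5)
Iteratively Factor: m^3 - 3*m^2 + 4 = (m + 1)*(m^2 - 4*m + 4) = (m - 2)*(m + 1)*(m - 2)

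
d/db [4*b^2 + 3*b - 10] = 8*b + 3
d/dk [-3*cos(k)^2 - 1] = 3*sin(2*k)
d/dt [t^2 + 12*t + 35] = 2*t + 12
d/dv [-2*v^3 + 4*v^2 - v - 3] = -6*v^2 + 8*v - 1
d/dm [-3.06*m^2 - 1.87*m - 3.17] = -6.12*m - 1.87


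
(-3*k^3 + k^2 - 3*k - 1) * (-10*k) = 30*k^4 - 10*k^3 + 30*k^2 + 10*k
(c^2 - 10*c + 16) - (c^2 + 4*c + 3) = 13 - 14*c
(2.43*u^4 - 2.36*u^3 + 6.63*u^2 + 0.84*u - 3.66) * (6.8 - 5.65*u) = -13.7295*u^5 + 29.858*u^4 - 53.5075*u^3 + 40.338*u^2 + 26.391*u - 24.888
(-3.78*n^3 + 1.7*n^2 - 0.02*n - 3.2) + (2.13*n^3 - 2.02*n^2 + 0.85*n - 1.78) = -1.65*n^3 - 0.32*n^2 + 0.83*n - 4.98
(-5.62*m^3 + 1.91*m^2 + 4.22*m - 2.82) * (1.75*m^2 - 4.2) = -9.835*m^5 + 3.3425*m^4 + 30.989*m^3 - 12.957*m^2 - 17.724*m + 11.844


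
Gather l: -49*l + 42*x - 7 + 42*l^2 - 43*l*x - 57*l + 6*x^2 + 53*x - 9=42*l^2 + l*(-43*x - 106) + 6*x^2 + 95*x - 16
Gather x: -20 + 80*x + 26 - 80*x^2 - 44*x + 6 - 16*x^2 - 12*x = -96*x^2 + 24*x + 12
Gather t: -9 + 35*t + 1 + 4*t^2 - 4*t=4*t^2 + 31*t - 8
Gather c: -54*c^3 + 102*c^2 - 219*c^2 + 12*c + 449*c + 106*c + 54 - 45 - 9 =-54*c^3 - 117*c^2 + 567*c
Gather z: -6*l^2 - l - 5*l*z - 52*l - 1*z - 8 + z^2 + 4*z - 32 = -6*l^2 - 53*l + z^2 + z*(3 - 5*l) - 40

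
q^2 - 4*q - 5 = (q - 5)*(q + 1)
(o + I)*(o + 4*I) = o^2 + 5*I*o - 4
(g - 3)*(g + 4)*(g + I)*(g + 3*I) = g^4 + g^3 + 4*I*g^3 - 15*g^2 + 4*I*g^2 - 3*g - 48*I*g + 36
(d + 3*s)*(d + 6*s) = d^2 + 9*d*s + 18*s^2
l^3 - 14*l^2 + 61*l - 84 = (l - 7)*(l - 4)*(l - 3)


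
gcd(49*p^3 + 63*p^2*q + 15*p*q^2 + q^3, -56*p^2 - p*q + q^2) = 7*p + q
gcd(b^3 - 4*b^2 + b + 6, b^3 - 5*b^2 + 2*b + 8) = b^2 - b - 2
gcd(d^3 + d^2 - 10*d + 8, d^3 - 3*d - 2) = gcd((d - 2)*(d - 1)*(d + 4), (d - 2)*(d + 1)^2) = d - 2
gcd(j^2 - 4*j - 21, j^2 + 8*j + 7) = 1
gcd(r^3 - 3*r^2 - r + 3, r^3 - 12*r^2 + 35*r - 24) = r^2 - 4*r + 3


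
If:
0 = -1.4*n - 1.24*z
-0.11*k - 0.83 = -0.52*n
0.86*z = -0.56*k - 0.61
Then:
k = 2.65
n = 2.16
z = -2.44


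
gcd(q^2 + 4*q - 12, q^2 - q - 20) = 1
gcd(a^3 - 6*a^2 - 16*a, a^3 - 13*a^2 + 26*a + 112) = a^2 - 6*a - 16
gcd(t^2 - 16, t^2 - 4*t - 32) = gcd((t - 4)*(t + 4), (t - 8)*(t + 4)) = t + 4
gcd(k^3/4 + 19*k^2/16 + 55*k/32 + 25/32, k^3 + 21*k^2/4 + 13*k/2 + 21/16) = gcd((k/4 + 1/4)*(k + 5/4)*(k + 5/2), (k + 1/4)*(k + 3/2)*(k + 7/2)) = 1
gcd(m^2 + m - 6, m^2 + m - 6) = m^2 + m - 6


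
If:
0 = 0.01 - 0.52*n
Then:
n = 0.02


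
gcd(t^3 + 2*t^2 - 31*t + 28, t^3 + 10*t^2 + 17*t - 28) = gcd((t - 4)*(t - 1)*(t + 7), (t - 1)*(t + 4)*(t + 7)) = t^2 + 6*t - 7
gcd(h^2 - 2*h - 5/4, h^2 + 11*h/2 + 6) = 1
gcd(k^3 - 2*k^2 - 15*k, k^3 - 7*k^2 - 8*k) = k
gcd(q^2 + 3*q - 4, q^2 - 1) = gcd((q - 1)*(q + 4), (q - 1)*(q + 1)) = q - 1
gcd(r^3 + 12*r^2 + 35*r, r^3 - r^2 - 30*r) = r^2 + 5*r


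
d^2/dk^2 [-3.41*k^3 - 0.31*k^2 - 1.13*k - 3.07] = -20.46*k - 0.62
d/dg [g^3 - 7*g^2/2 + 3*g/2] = 3*g^2 - 7*g + 3/2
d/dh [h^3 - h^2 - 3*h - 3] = 3*h^2 - 2*h - 3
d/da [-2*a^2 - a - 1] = -4*a - 1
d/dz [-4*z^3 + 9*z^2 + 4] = 6*z*(3 - 2*z)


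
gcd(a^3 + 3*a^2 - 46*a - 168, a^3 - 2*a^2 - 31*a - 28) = a^2 - 3*a - 28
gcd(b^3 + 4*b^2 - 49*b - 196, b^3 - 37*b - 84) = b^2 - 3*b - 28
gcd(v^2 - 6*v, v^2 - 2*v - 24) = v - 6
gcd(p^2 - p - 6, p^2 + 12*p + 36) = 1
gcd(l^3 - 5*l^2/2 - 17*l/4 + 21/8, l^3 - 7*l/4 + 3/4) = l^2 + l - 3/4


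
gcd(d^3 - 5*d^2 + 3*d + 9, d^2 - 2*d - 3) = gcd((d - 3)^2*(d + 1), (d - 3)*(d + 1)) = d^2 - 2*d - 3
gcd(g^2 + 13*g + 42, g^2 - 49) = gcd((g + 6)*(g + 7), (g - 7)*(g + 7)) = g + 7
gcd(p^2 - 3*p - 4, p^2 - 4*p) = p - 4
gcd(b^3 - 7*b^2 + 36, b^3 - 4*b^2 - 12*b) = b^2 - 4*b - 12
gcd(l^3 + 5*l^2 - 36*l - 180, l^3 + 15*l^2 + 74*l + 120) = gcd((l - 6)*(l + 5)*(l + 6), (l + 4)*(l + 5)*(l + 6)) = l^2 + 11*l + 30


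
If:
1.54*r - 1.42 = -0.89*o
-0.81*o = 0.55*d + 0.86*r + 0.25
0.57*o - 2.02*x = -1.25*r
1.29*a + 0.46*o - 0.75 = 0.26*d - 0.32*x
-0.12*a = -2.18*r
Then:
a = -0.69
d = -2.84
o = 1.66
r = -0.04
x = 0.45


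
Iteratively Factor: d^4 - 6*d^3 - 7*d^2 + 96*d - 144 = (d - 3)*(d^3 - 3*d^2 - 16*d + 48) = (d - 4)*(d - 3)*(d^2 + d - 12) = (d - 4)*(d - 3)^2*(d + 4)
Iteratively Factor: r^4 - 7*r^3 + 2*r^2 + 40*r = (r)*(r^3 - 7*r^2 + 2*r + 40) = r*(r - 5)*(r^2 - 2*r - 8) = r*(r - 5)*(r + 2)*(r - 4)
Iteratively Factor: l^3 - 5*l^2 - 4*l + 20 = (l - 5)*(l^2 - 4) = (l - 5)*(l - 2)*(l + 2)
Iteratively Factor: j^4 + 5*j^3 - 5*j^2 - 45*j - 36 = (j + 1)*(j^3 + 4*j^2 - 9*j - 36) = (j + 1)*(j + 3)*(j^2 + j - 12) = (j + 1)*(j + 3)*(j + 4)*(j - 3)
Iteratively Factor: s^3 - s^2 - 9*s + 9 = (s - 3)*(s^2 + 2*s - 3) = (s - 3)*(s - 1)*(s + 3)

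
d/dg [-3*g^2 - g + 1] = -6*g - 1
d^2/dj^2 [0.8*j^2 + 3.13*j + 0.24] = 1.60000000000000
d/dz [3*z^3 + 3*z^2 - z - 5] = 9*z^2 + 6*z - 1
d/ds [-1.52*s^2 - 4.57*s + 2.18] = -3.04*s - 4.57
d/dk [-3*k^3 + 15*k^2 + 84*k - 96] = -9*k^2 + 30*k + 84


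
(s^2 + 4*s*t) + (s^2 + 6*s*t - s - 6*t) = 2*s^2 + 10*s*t - s - 6*t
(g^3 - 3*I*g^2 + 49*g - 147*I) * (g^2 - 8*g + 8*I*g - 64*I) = g^5 - 8*g^4 + 5*I*g^4 + 73*g^3 - 40*I*g^3 - 584*g^2 + 245*I*g^2 + 1176*g - 1960*I*g - 9408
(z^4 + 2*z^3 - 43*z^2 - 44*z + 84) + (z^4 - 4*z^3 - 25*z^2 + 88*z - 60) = 2*z^4 - 2*z^3 - 68*z^2 + 44*z + 24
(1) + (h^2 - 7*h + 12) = h^2 - 7*h + 13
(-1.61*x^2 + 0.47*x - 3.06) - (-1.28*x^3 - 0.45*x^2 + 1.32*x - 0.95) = 1.28*x^3 - 1.16*x^2 - 0.85*x - 2.11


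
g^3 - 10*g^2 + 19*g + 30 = (g - 6)*(g - 5)*(g + 1)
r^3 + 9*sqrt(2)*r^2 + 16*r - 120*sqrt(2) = (r - 2*sqrt(2))*(r + 5*sqrt(2))*(r + 6*sqrt(2))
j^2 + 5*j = j*(j + 5)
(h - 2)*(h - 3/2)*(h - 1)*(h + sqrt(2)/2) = h^4 - 9*h^3/2 + sqrt(2)*h^3/2 - 9*sqrt(2)*h^2/4 + 13*h^2/2 - 3*h + 13*sqrt(2)*h/4 - 3*sqrt(2)/2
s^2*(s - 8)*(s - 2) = s^4 - 10*s^3 + 16*s^2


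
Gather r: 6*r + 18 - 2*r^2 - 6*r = 18 - 2*r^2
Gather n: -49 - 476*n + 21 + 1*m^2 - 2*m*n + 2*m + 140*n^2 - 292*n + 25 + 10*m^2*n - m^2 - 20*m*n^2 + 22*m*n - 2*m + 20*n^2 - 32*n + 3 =n^2*(160 - 20*m) + n*(10*m^2 + 20*m - 800)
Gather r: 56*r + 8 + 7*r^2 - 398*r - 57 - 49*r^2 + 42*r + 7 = -42*r^2 - 300*r - 42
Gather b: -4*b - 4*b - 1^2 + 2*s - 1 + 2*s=-8*b + 4*s - 2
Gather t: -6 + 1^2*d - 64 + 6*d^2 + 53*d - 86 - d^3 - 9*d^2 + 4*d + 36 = -d^3 - 3*d^2 + 58*d - 120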